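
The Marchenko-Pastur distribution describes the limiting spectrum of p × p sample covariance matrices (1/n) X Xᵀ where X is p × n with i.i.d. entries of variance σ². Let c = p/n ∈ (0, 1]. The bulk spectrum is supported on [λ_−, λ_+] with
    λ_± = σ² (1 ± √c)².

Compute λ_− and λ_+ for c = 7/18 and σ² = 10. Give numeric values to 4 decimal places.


c = 7/18 = 0.388889; √c = 0.623610.
λ_− = σ² (1 − √c)² = 10 · (1 − 0.623610)² = 10 · (0.376390)² = 1.416698.
λ_+ = σ² (1 + √c)² = 10 · (1 + 0.623610)² = 10 · (1.623610)² = 26.361080.

Rounded to 4 decimal places: λ_− ≈ 1.4167, λ_+ ≈ 26.3611.


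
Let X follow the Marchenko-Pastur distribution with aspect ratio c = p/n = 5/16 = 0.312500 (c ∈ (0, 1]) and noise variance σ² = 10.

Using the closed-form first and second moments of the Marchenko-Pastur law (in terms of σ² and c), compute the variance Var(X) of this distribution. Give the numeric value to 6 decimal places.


Recall the MP moments m_1 = E[X] = σ² and m_2 = E[X²] = σ⁴ (1 + c).
m_1 = E[X] = σ² = 10, so m_1² = 100.
m_2 = E[X²] = σ⁴ (1 + c) = 100 · (1 + 0.312500) = 100 · 1.312500 = 131.250000.
(Note m_2 − m_1² simplifies to c · σ⁴ = 0.312500 · 100.)

Var(X) = m_2 − m_1² = 131.250000 − 100 = 31.250000.


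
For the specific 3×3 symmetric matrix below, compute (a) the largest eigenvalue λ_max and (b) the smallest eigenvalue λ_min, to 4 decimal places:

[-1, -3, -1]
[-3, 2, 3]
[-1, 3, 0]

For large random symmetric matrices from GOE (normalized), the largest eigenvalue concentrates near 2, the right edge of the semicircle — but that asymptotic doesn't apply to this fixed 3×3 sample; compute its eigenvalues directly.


Since M is real symmetric, all three eigenvalues are real; they are the roots of det(λI − M) = λ³ − (tr M) λ² + s λ − det M, where s is the sum of the principal 2×2 minors.
tr M = -1 + 2 + 0 = 1.
s = ((-1)·2 − (-3)²) + ((-1)·0 − (-1)²) + (2·0 − 3²) = -11 + (-1) + (-9) = -21.
det M (expand along row 1) = (-1)·(-9) − (-3)·3 + (-1)·(-7) = 25.
Characteristic polynomial: λ³ − λ² − 21λ − 25 = 0.
Substitute λ = y + (tr M)/3 = y + 0.333333 to remove the quadratic term: y³ + p·y + q = 0 with p = s − (tr M)²/3 = -21.333333 and q = −2(tr M)³/27 + (tr M)·s/3 − det M = -32.074074.
Three real roots ⇒ use the trigonometric (Viète) form: r = 2√(−p/3) = 5.333333, φ = arccos(3q/(p·r)) = arccos(0.845703) = 0.562915 rad.
y_k = r·cos(φ/3 − 2πk/3) for k = 0, 1, 2 gives y = 5.239720, -1.758272, -3.481448.
λ_k = y_k + 0.333333 gives λ = 5.5731, -1.4249, -3.1481 (check: the sum is 1.0000 = tr M).

Hence λ_max = 5.5731 and λ_min = -3.1481.


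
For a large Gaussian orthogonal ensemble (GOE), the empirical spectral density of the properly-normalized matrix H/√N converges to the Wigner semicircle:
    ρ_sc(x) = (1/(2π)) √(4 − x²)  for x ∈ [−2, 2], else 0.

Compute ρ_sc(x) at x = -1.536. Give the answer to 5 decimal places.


ρ_sc(x) = (1/(2π)) √(4 − x²). With x = -1.536:
  4 − x² = 4 − (-1.536)² = 4 − 2.359296 = 1.640704.
  √(4 − x²) = 1.280900.
  1/(2π) = 0.159155.
  ρ_sc(-1.536) = 0.159155 · 1.280900 = 0.203862.

Rounded to 5 decimal places: ρ_sc(-1.536) ≈ 0.20386.


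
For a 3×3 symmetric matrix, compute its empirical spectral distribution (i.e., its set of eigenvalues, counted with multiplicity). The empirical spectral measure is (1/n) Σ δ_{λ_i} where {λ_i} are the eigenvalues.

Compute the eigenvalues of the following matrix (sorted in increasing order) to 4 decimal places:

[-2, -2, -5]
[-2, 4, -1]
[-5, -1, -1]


Since M is real symmetric, all three eigenvalues are real; they are the roots of det(λI − M) = λ³ − (tr M) λ² + s λ − det M, where s is the sum of the principal 2×2 minors.
tr M = -2 + 4 + (-1) = 1.
s = ((-2)·4 − (-2)²) + ((-2)·(-1) − (-5)²) + (4·(-1) − (-1)²) = -12 + (-23) + (-5) = -40.
det M (expand along row 1) = (-2)·(-5) − (-2)·(-3) + (-5)·22 = -106.
Characteristic polynomial: λ³ − λ² − 40λ + 106 = 0.
Substitute λ = y + (tr M)/3 = y + 0.333333 to remove the quadratic term: y³ + p·y + q = 0 with p = s − (tr M)²/3 = -40.333333 and q = −2(tr M)³/27 + (tr M)·s/3 − det M = 92.592593.
Three real roots ⇒ use the trigonometric (Viète) form: r = 2√(−p/3) = 7.333333, φ = arccos(3q/(p·r)) = arccos(-0.939144) = 2.790925 rad.
y_k = r·cos(φ/3 − 2πk/3) for k = 0, 1, 2 gives y = 4.382303, 2.900989, -7.283292.
λ_k = y_k + 0.333333 gives λ = 4.7156, 3.2343, -6.9500 (check: the sum is 1.0000 = tr M).

Eigenvalues sorted in increasing order: [-6.9500, 3.2343, 4.7156].


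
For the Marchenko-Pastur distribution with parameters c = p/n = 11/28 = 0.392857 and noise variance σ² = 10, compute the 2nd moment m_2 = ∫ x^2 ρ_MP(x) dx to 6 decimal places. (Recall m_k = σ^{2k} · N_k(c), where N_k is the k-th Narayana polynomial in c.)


E[X²] = σ⁴ (1 + c) (second MP moment). With σ² = 10 (so σ⁴ = 100) and c = 11/28 = 0.392857: E[X²] = 100 · (1 + 0.392857) = 100 · 1.392857.

So E[X^2] = 139.285714.


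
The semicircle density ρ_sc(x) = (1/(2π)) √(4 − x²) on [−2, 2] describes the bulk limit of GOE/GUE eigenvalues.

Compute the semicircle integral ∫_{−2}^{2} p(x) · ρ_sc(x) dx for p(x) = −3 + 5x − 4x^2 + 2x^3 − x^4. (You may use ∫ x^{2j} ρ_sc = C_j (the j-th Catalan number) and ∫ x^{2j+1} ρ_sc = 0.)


Write p(x) = Σ a_i x^i, split into monomials and integrate each against ρ_sc separately.
Using ∫ x^{2j} ρ_sc = C_j = (1/(j+1)) C(2j, j) (Catalan numbers) and ∫ x^{2j+1} ρ_sc = 0 (odd monomials vanish by symmetry):
  i = 0 (even): a_0 · C_{0} = -3 · 1 = -3
  i = 1 (odd): ∫ x^1 ρ_sc = 0 (vanishes)
  i = 2 (even): a_2 · C_{1} = -4 · 1 = -4
  i = 3 (odd): ∫ x^3 ρ_sc = 0 (vanishes)
  i = 4 (even): a_4 · C_{2} = -1 · 2 = -2

Summing the contributions: ∫_{−2}^{2} p(x) ρ_sc(x) dx = (-3) + (-4) + (-2) = -9.


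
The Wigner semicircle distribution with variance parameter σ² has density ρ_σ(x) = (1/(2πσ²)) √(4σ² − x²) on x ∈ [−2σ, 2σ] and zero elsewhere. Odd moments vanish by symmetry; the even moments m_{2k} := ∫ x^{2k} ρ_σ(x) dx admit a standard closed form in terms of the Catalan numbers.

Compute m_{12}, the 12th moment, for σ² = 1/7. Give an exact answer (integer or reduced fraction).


By the scaled semicircle moment identity, m_{2k} = σ^{2k} · C_k with k = 6.
C_6 = (1/(k+1)) · C(2k, k) = (1/7) · C(12, 6) = (1/7) · 924 = 132.
σ^{2k} = (σ²)^k = (1/7)^6 = 1/117649.

Therefore m_{12} = σ^{12} · C_6 = (1/117649) · 132 = 132/117649.


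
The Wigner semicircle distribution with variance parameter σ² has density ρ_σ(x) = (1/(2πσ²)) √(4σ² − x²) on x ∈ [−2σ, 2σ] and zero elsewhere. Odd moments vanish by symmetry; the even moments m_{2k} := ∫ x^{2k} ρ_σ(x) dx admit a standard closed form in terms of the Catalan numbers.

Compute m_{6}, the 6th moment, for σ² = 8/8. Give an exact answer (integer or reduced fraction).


By the scaled semicircle moment identity, m_{2k} = σ^{2k} · C_k with k = 3.
C_3 = (1/(k+1)) · C(2k, k) = (1/4) · C(6, 3) = (1/4) · 20 = 5.
σ^{2k} = (σ²)^k = (8/8)^3 = 1.

Therefore m_{6} = σ^{6} · C_3 = 1 · 5 = 5.


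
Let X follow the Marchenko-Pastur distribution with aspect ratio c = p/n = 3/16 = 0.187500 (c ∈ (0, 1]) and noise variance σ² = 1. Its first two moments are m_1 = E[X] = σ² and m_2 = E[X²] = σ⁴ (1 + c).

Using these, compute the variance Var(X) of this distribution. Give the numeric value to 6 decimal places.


m_1 = E[X] = σ² = 1, so m_1² = 1.
m_2 = E[X²] = σ⁴ (1 + c) = 1 · (1 + 0.187500) = 1 · 1.187500 = 1.187500.
(Note m_2 − m_1² simplifies to c · σ⁴ = 0.187500 · 1.)

Var(X) = m_2 − m_1² = 1.187500 − 1 = 0.187500.


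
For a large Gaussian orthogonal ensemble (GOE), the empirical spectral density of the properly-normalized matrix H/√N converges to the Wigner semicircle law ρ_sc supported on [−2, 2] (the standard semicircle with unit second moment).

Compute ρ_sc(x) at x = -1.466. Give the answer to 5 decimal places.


ρ_sc(x) = (1/(2π)) √(4 − x²). With x = -1.466:
  4 − x² = 4 − (-1.466)² = 4 − 2.149156 = 1.850844.
  √(4 − x²) = 1.360457.
  1/(2π) = 0.159155.
  ρ_sc(-1.466) = 0.159155 · 1.360457 = 0.216524.

Rounded to 5 decimal places: ρ_sc(-1.466) ≈ 0.21652.


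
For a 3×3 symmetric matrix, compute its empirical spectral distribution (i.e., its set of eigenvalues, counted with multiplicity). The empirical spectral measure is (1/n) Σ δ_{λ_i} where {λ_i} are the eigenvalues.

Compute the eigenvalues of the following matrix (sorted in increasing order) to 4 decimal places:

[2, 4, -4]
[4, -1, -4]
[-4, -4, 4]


Since M is real symmetric, all three eigenvalues are real; they are the roots of det(λI − M) = λ³ − (tr M) λ² + s λ − det M, where s is the sum of the principal 2×2 minors.
tr M = 2 + (-1) + 4 = 5.
s = (2·(-1) − 4²) + (2·4 − (-4)²) + ((-1)·4 − (-4)²) = -18 + (-8) + (-20) = -46.
det M (expand along row 1) = 2·(-20) − 4·0 + (-4)·(-20) = 40.
Characteristic polynomial: λ³ − 5λ² − 46λ − 40 = 0.
Substitute λ = y + (tr M)/3 = y + 1.666667 to remove the quadratic term: y³ + p·y + q = 0 with p = s − (tr M)²/3 = -54.333333 and q = −2(tr M)³/27 + (tr M)·s/3 − det M = -125.925926.
Three real roots ⇒ use the trigonometric (Viète) form: r = 2√(−p/3) = 8.511430, φ = arccos(3q/(p·r)) = arccos(0.816897) = 0.614785 rad.
y_k = r·cos(φ/3 − 2πk/3) for k = 0, 1, 2 gives y = 8.333333, -2.666667, -5.666667.
λ_k = y_k + 1.666667 gives λ = 10.0000, -1.0000, -4.0000 (check: the sum is 5.0000 = tr M).

Eigenvalues sorted in increasing order: [-4.0000, -1.0000, 10.0000].


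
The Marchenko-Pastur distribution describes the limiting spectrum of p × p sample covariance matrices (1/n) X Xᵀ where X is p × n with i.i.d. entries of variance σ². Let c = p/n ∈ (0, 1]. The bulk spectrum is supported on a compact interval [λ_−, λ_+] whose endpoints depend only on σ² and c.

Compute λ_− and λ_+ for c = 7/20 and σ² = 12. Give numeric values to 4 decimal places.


c = 7/20 = 0.350000; √c = 0.591608.
λ_− = σ² (1 − √c)² = 12 · (1 − 0.591608)² = 12 · (0.408392)² = 2.001409.
λ_+ = σ² (1 + √c)² = 12 · (1 + 0.591608)² = 12 · (1.591608)² = 30.398591.

Rounded to 4 decimal places: λ_− ≈ 2.0014, λ_+ ≈ 30.3986.


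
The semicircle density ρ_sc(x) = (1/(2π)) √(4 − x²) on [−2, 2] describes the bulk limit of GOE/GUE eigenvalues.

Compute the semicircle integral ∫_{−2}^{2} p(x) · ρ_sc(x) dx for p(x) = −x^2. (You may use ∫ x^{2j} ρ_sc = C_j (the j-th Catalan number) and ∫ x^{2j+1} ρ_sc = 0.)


Write p(x) = Σ a_i x^i, split into monomials and integrate each against ρ_sc separately.
Using ∫ x^{2j} ρ_sc = C_j = (1/(j+1)) C(2j, j) (Catalan numbers) and ∫ x^{2j+1} ρ_sc = 0 (odd monomials vanish by symmetry):
  i = 2 (even): a_2 · C_{1} = -1 · 1 = -1

Summing the contributions: ∫_{−2}^{2} p(x) ρ_sc(x) dx = -1.


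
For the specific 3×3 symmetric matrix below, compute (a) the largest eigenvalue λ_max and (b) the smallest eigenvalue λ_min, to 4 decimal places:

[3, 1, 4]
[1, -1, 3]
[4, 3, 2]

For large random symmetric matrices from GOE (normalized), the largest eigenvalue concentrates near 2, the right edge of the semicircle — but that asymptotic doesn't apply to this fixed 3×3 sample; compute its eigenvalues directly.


Since M is real symmetric, all three eigenvalues are real; they are the roots of det(λI − M) = λ³ − (tr M) λ² + s λ − det M, where s is the sum of the principal 2×2 minors.
tr M = 3 + (-1) + 2 = 4.
s = (3·(-1) − 1²) + (3·2 − 4²) + ((-1)·2 − 3²) = -4 + (-10) + (-11) = -25.
det M (expand along row 1) = 3·(-11) − 1·(-10) + 4·7 = 5.
Characteristic polynomial: λ³ − 4λ² − 25λ − 5 = 0.
Substitute λ = y + (tr M)/3 = y + 1.333333 to remove the quadratic term: y³ + p·y + q = 0 with p = s − (tr M)²/3 = -30.333333 and q = −2(tr M)³/27 + (tr M)·s/3 − det M = -43.074074.
Three real roots ⇒ use the trigonometric (Viète) form: r = 2√(−p/3) = 6.359595, φ = arccos(3q/(p·r)) = arccos(0.669866) = 0.836769 rad.
y_k = r·cos(φ/3 − 2πk/3) for k = 0, 1, 2 gives y = 6.113813, -1.540560, -4.573252.
λ_k = y_k + 1.333333 gives λ = 7.4471, -0.2072, -3.2399 (check: the sum is 4.0000 = tr M).

Hence λ_max = 7.4471 and λ_min = -3.2399.


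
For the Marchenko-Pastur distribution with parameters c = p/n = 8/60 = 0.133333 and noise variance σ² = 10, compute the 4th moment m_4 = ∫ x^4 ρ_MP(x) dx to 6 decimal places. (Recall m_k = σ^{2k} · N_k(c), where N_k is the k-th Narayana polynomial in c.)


E[X⁴] = σ⁸ (1 + 6c + 6c² + c³) (fourth MP moment). With σ² = 10 (so σ⁸ = 10000) and c = 8/60 = 0.133333: E[X⁴] = 10000 · (1 + 6·0.133333 + 6·(0.133333)² + (0.133333)³) = 10000 · 1.909037.

So E[X^4] = 19090.370370.


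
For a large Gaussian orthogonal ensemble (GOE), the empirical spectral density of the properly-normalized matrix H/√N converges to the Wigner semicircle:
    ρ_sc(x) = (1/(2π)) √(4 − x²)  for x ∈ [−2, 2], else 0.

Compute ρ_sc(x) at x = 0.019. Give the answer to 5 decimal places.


ρ_sc(x) = (1/(2π)) √(4 − x²). With x = 0.019:
  4 − x² = 4 − (0.019)² = 4 − 0.000361 = 3.999639.
  √(4 − x²) = 1.999910.
  1/(2π) = 0.159155.
  ρ_sc(0.019) = 0.159155 · 1.999910 = 0.318296.

Rounded to 5 decimal places: ρ_sc(0.019) ≈ 0.31830.


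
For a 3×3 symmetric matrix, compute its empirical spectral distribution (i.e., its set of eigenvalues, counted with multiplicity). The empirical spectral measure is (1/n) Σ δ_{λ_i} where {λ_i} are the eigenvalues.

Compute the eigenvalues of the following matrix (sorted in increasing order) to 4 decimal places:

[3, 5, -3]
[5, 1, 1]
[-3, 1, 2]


Since M is real symmetric, all three eigenvalues are real; they are the roots of det(λI − M) = λ³ − (tr M) λ² + s λ − det M, where s is the sum of the principal 2×2 minors.
tr M = 3 + 1 + 2 = 6.
s = (3·1 − 5²) + (3·2 − (-3)²) + (1·2 − 1²) = -22 + (-3) + 1 = -24.
det M (expand along row 1) = 3·1 − 5·13 + (-3)·8 = -86.
Characteristic polynomial: λ³ − 6λ² − 24λ + 86 = 0.
Substitute λ = y + (tr M)/3 = y + 2.000000 to remove the quadratic term: y³ + p·y + q = 0 with p = s − (tr M)²/3 = -36.000000 and q = −2(tr M)³/27 + (tr M)·s/3 − det M = 22.000000.
Three real roots ⇒ use the trigonometric (Viète) form: r = 2√(−p/3) = 6.928203, φ = arccos(3q/(p·r)) = arccos(-0.264619) = 1.838605 rad.
y_k = r·cos(φ/3 − 2πk/3) for k = 0, 1, 2 gives y = 5.667280, 0.617657, -6.284937.
λ_k = y_k + 2.000000 gives λ = 7.6673, 2.6177, -4.2849 (check: the sum is 6.0000 = tr M).

Eigenvalues sorted in increasing order: [-4.2849, 2.6177, 7.6673].


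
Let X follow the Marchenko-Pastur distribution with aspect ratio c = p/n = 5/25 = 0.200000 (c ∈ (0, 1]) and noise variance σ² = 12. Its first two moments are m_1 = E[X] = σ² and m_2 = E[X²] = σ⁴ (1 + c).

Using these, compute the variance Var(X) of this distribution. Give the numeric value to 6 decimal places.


m_1 = E[X] = σ² = 12, so m_1² = 144.
m_2 = E[X²] = σ⁴ (1 + c) = 144 · (1 + 0.200000) = 144 · 1.200000 = 172.800000.
(Note m_2 − m_1² simplifies to c · σ⁴ = 0.200000 · 144.)

Var(X) = m_2 − m_1² = 172.800000 − 144 = 28.800000.


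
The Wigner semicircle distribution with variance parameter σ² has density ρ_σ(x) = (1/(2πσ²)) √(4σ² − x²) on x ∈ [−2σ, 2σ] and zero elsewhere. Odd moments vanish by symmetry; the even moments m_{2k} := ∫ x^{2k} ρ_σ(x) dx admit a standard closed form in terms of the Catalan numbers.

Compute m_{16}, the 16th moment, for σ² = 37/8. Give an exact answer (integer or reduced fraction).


By the scaled semicircle moment identity, m_{2k} = σ^{2k} · C_k with k = 8.
C_8 = (1/(k+1)) · C(2k, k) = (1/9) · C(16, 8) = (1/9) · 12870 = 1430.
σ^{2k} = (σ²)^k = (37/8)^8 = 3512479453921/16777216.

Therefore m_{16} = σ^{16} · C_8 = (3512479453921/16777216) · 1430 = 2511422809553515/8388608.


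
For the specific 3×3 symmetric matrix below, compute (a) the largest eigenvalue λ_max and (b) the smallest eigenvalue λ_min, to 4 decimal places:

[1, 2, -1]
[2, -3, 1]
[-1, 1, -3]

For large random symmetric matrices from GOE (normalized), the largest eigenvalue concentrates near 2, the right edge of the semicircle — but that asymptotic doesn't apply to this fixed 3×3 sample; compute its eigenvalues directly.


Since M is real symmetric, all three eigenvalues are real; they are the roots of det(λI − M) = λ³ − (tr M) λ² + s λ − det M, where s is the sum of the principal 2×2 minors.
tr M = 1 + (-3) + (-3) = -5.
s = (1·(-3) − 2²) + (1·(-3) − (-1)²) + ((-3)·(-3) − 1²) = -7 + (-4) + 8 = -3.
det M (expand along row 1) = 1·8 − 2·(-5) + (-1)·(-1) = 19.
Characteristic polynomial: λ³ + 5λ² − 3λ − 19 = 0.
Substitute λ = y + (tr M)/3 = y − 1.666667 to remove the quadratic term: y³ + p·y + q = 0 with p = s − (tr M)²/3 = -11.333333 and q = −2(tr M)³/27 + (tr M)·s/3 − det M = -4.740741.
Three real roots ⇒ use the trigonometric (Viète) form: r = 2√(−p/3) = 3.887301, φ = arccos(3q/(p·r)) = arccos(0.322821) = 1.242088 rad.
y_k = r·cos(φ/3 − 2πk/3) for k = 0, 1, 2 gives y = 3.558853, -0.425078, -3.133775.
λ_k = y_k − 1.666667 gives λ = 1.8922, -2.0917, -4.8004 (check: the sum is -5.0000 = tr M).

Hence λ_max = 1.8922 and λ_min = -4.8004.


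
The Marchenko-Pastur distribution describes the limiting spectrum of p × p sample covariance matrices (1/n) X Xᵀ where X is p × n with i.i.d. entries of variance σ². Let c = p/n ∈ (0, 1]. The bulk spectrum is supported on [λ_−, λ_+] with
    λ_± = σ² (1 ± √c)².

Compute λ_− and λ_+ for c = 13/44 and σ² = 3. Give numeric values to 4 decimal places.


c = 13/44 = 0.295455; √c = 0.543557.
λ_− = σ² (1 − √c)² = 3 · (1 − 0.543557)² = 3 · (0.456443)² = 0.625020.
λ_+ = σ² (1 + √c)² = 3 · (1 + 0.543557)² = 3 · (1.543557)² = 7.147707.

Rounded to 4 decimal places: λ_− ≈ 0.6250, λ_+ ≈ 7.1477.


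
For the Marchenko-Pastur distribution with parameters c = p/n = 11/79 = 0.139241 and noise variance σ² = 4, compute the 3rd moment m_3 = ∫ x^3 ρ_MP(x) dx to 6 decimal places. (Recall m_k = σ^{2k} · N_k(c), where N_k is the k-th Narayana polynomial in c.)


E[X³] = σ⁶ (1 + 3c + c²) (third MP moment). With σ² = 4 (so σ⁶ = 64) and c = 11/79 = 0.139241: E[X³] = 64 · (1 + 3·0.139241 + (0.139241)²) = 64 · 1.437109.

So E[X^3] = 91.975004.


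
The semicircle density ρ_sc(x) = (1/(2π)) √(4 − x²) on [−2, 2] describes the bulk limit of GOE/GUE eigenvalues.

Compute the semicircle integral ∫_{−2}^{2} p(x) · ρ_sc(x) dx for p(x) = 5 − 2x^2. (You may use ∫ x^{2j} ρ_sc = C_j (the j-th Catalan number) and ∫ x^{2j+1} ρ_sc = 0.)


Write p(x) = Σ a_i x^i, split into monomials and integrate each against ρ_sc separately.
Using ∫ x^{2j} ρ_sc = C_j = (1/(j+1)) C(2j, j) (Catalan numbers) and ∫ x^{2j+1} ρ_sc = 0 (odd monomials vanish by symmetry):
  i = 0 (even): a_0 · C_{0} = 5 · 1 = 5
  i = 2 (even): a_2 · C_{1} = -2 · 1 = -2

Summing the contributions: ∫_{−2}^{2} p(x) ρ_sc(x) dx = 5 + (-2) = 3.


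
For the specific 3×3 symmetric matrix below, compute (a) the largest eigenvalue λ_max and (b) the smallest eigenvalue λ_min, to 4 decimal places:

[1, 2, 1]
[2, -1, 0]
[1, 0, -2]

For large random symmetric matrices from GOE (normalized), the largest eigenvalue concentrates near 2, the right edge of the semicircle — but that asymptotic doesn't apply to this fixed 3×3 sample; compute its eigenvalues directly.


Since M is real symmetric, all three eigenvalues are real; they are the roots of det(λI − M) = λ³ − (tr M) λ² + s λ − det M, where s is the sum of the principal 2×2 minors.
tr M = 1 + (-1) + (-2) = -2.
s = (1·(-1) − 2²) + (1·(-2) − 1²) + ((-1)·(-2) − 0²) = -5 + (-3) + 2 = -6.
det M (expand along row 1) = 1·2 − 2·(-4) + 1·1 = 11.
Characteristic polynomial: λ³ + 2λ² − 6λ − 11 = 0.
Substitute λ = y + (tr M)/3 = y − 0.666667 to remove the quadratic term: y³ + p·y + q = 0 with p = s − (tr M)²/3 = -7.333333 and q = −2(tr M)³/27 + (tr M)·s/3 − det M = -6.407407.
Three real roots ⇒ use the trigonometric (Viète) form: r = 2√(−p/3) = 3.126944, φ = arccos(3q/(p·r)) = arccos(0.838266) = 0.576700 rad.
y_k = r·cos(φ/3 − 2πk/3) for k = 0, 1, 2 gives y = 3.069345, -1.017302, -2.052043.
λ_k = y_k − 0.666667 gives λ = 2.4027, -1.6840, -2.7187 (check: the sum is -2.0000 = tr M).

Hence λ_max = 2.4027 and λ_min = -2.7187.


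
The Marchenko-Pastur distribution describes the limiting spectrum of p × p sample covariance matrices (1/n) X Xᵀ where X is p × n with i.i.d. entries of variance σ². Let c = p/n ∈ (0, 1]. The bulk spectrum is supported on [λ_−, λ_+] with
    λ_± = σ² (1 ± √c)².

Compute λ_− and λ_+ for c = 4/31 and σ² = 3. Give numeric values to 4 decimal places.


c = 4/31 = 0.129032; √c = 0.359211.
λ_− = σ² (1 − √c)² = 3 · (1 − 0.359211)² = 3 · (0.640789)² = 1.231833.
λ_+ = σ² (1 + √c)² = 3 · (1 + 0.359211)² = 3 · (1.359211)² = 5.542360.

Rounded to 4 decimal places: λ_− ≈ 1.2318, λ_+ ≈ 5.5424.


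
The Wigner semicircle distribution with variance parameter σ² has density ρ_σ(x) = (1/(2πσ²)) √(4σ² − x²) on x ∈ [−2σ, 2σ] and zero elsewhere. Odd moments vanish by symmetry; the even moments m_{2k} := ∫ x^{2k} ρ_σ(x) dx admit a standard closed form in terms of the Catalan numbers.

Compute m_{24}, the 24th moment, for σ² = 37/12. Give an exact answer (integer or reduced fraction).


By the scaled semicircle moment identity, m_{2k} = σ^{2k} · C_k with k = 12.
C_12 = (1/(k+1)) · C(2k, k) = (1/13) · C(24, 12) = (1/13) · 2704156 = 208012.
σ^{2k} = (σ²)^k = (37/12)^12 = 6582952005840035281/8916100448256.

Therefore m_{24} = σ^{24} · C_12 = (6582952005840035281/8916100448256) · 208012 = 342333253159699354717843/2229025112064.


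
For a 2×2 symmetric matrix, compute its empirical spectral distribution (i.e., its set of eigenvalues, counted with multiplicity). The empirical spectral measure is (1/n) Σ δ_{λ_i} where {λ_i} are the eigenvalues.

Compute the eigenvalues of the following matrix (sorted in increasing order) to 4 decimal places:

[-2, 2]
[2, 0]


Since M is real symmetric, both eigenvalues are real; they are the roots of det(λI − M) = λ² − (tr M) λ + det M.
tr M = -2 + 0 = -2.
det M = (-2)·0 − 2² = 0 − 4 = -4.
Characteristic polynomial: λ² + 2λ − 4 = 0.
Discriminant Δ = (tr M)² − 4·det M = 4 − (-16) = 20; √Δ = 4.472136.
λ = (tr M ± √Δ)/2 = (-2 ± 4.472136)/2, giving (tr M − √Δ)/2 = -3.2361 and (tr M + √Δ)/2 = 1.2361.

Eigenvalues sorted in increasing order: [-3.2361, 1.2361].


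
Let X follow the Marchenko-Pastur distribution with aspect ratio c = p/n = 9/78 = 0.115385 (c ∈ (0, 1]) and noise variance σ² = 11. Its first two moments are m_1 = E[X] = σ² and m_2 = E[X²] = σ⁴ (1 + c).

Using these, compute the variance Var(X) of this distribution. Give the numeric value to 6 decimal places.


m_1 = E[X] = σ² = 11, so m_1² = 121.
m_2 = E[X²] = σ⁴ (1 + c) = 121 · (1 + 0.115385) = 121 · 1.115385 = 134.961538.
(Note m_2 − m_1² simplifies to c · σ⁴ = 0.115385 · 121.)

Var(X) = m_2 − m_1² = 134.961538 − 121 = 13.961538.


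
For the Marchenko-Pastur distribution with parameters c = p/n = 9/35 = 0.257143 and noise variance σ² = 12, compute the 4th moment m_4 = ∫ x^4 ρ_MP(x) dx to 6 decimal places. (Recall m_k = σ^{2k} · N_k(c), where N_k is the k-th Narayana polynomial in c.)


E[X⁴] = σ⁸ (1 + 6c + 6c² + c³) (fourth MP moment). With σ² = 12 (so σ⁸ = 20736) and c = 9/35 = 0.257143: E[X⁴] = 20736 · (1 + 6·0.257143 + 6·(0.257143)² + (0.257143)³) = 20736 · 2.956595.

So E[X^4] = 61307.948781.


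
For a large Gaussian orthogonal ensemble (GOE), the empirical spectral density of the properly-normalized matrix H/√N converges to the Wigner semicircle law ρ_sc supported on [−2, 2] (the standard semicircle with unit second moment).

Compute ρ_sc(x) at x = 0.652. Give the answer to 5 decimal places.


ρ_sc(x) = (1/(2π)) √(4 − x²). With x = 0.652:
  4 − x² = 4 − (0.652)² = 4 − 0.425104 = 3.574896.
  √(4 − x²) = 1.890740.
  1/(2π) = 0.159155.
  ρ_sc(0.652) = 0.159155 · 1.890740 = 0.300921.

Rounded to 5 decimal places: ρ_sc(0.652) ≈ 0.30092.


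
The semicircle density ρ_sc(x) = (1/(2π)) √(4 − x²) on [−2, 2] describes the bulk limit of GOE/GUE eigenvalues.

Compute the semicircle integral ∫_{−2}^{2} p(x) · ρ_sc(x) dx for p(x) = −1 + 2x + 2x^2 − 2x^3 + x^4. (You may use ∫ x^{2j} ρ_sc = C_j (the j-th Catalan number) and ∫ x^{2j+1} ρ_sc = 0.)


Write p(x) = Σ a_i x^i, split into monomials and integrate each against ρ_sc separately.
Using ∫ x^{2j} ρ_sc = C_j = (1/(j+1)) C(2j, j) (Catalan numbers) and ∫ x^{2j+1} ρ_sc = 0 (odd monomials vanish by symmetry):
  i = 0 (even): a_0 · C_{0} = -1 · 1 = -1
  i = 1 (odd): ∫ x^1 ρ_sc = 0 (vanishes)
  i = 2 (even): a_2 · C_{1} = 2 · 1 = 2
  i = 3 (odd): ∫ x^3 ρ_sc = 0 (vanishes)
  i = 4 (even): a_4 · C_{2} = 1 · 2 = 2

Summing the contributions: ∫_{−2}^{2} p(x) ρ_sc(x) dx = (-1) + 2 + 2 = 3.


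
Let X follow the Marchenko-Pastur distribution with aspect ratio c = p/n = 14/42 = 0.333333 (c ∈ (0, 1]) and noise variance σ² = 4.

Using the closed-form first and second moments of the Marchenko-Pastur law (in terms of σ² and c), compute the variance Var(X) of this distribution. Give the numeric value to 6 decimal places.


Recall the MP moments m_1 = E[X] = σ² and m_2 = E[X²] = σ⁴ (1 + c).
m_1 = E[X] = σ² = 4, so m_1² = 16.
m_2 = E[X²] = σ⁴ (1 + c) = 16 · (1 + 0.333333) = 16 · 1.333333 = 21.333333.
(Note m_2 − m_1² simplifies to c · σ⁴ = 0.333333 · 16.)

Var(X) = m_2 − m_1² = 21.333333 − 16 = 5.333333.


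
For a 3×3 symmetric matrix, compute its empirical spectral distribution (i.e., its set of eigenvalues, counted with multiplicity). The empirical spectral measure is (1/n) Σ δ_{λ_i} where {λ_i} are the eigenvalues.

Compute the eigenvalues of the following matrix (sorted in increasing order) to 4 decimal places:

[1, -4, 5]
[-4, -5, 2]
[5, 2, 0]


Since M is real symmetric, all three eigenvalues are real; they are the roots of det(λI − M) = λ³ − (tr M) λ² + s λ − det M, where s is the sum of the principal 2×2 minors.
tr M = 1 + (-5) + 0 = -4.
s = (1·(-5) − (-4)²) + (1·0 − 5²) + ((-5)·0 − 2²) = -21 + (-25) + (-4) = -50.
det M (expand along row 1) = 1·(-4) − (-4)·(-10) + 5·17 = 41.
Characteristic polynomial: λ³ + 4λ² − 50λ − 41 = 0.
Substitute λ = y + (tr M)/3 = y − 1.333333 to remove the quadratic term: y³ + p·y + q = 0 with p = s − (tr M)²/3 = -55.333333 and q = −2(tr M)³/27 + (tr M)·s/3 − det M = 30.407407.
Three real roots ⇒ use the trigonometric (Viète) form: r = 2√(−p/3) = 8.589399, φ = arccos(3q/(p·r)) = arccos(-0.191934) = 1.763928 rad.
y_k = r·cos(φ/3 − 2πk/3) for k = 0, 1, 2 gives y = 7.146938, 0.552581, -7.699519.
λ_k = y_k − 1.333333 gives λ = 5.8136, -0.7808, -9.0329 (check: the sum is -4.0000 = tr M).

Eigenvalues sorted in increasing order: [-9.0329, -0.7808, 5.8136].


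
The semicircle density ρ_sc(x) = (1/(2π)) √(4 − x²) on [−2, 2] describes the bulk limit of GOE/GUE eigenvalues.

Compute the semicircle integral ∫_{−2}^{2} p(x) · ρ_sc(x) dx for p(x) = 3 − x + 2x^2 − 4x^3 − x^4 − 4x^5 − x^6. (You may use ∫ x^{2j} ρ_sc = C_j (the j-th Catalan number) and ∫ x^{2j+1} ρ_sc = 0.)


Write p(x) = Σ a_i x^i, split into monomials and integrate each against ρ_sc separately.
Using ∫ x^{2j} ρ_sc = C_j = (1/(j+1)) C(2j, j) (Catalan numbers) and ∫ x^{2j+1} ρ_sc = 0 (odd monomials vanish by symmetry):
  i = 0 (even): a_0 · C_{0} = 3 · 1 = 3
  i = 1 (odd): ∫ x^1 ρ_sc = 0 (vanishes)
  i = 2 (even): a_2 · C_{1} = 2 · 1 = 2
  i = 3 (odd): ∫ x^3 ρ_sc = 0 (vanishes)
  i = 4 (even): a_4 · C_{2} = -1 · 2 = -2
  i = 5 (odd): ∫ x^5 ρ_sc = 0 (vanishes)
  i = 6 (even): a_6 · C_{3} = -1 · 5 = -5

Summing the contributions: ∫_{−2}^{2} p(x) ρ_sc(x) dx = 3 + 2 + (-2) + (-5) = -2.


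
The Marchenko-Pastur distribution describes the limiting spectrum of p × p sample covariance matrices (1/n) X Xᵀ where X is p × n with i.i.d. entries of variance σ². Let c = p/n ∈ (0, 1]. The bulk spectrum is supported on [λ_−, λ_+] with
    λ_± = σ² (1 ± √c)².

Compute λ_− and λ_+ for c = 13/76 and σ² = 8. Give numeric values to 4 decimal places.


c = 13/76 = 0.171053; √c = 0.413585.
λ_− = σ² (1 − √c)² = 8 · (1 − 0.413585)² = 8 · (0.586415)² = 2.751060.
λ_+ = σ² (1 + √c)² = 8 · (1 + 0.413585)² = 8 · (1.413585)² = 15.985783.

Rounded to 4 decimal places: λ_− ≈ 2.7511, λ_+ ≈ 15.9858.


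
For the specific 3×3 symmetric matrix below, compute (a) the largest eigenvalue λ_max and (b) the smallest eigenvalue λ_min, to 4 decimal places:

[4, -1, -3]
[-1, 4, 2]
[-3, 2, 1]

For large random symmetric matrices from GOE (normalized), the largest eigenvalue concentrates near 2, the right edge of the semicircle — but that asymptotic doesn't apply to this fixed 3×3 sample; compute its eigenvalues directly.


Since M is real symmetric, all three eigenvalues are real; they are the roots of det(λI − M) = λ³ − (tr M) λ² + s λ − det M, where s is the sum of the principal 2×2 minors.
tr M = 4 + 4 + 1 = 9.
s = (4·4 − (-1)²) + (4·1 − (-3)²) + (4·1 − 2²) = 15 + (-5) + 0 = 10.
det M (expand along row 1) = 4·0 − (-1)·5 + (-3)·10 = -25.
Characteristic polynomial: λ³ − 9λ² + 10λ + 25 = 0.
Substitute λ = y + (tr M)/3 = y + 3.000000 to remove the quadratic term: y³ + p·y + q = 0 with p = s − (tr M)²/3 = -17.000000 and q = −2(tr M)³/27 + (tr M)·s/3 − det M = 1.000000.
Three real roots ⇒ use the trigonometric (Viète) form: r = 2√(−p/3) = 4.760952, φ = arccos(3q/(p·r)) = arccos(-0.037066) = 1.607871 rad.
y_k = r·cos(φ/3 − 2πk/3) for k = 0, 1, 2 gives y = 4.093373, 0.058836, -4.152209.
λ_k = y_k + 3.000000 gives λ = 7.0934, 3.0588, -1.1522 (check: the sum is 9.0000 = tr M).

Hence λ_max = 7.0934 and λ_min = -1.1522.


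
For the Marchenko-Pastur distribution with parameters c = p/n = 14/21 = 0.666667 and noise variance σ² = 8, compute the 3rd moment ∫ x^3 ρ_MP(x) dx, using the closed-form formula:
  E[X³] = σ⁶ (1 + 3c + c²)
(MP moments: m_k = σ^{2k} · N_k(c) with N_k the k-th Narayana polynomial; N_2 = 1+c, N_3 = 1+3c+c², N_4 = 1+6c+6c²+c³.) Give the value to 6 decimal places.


E[X³] = σ⁶ (1 + 3c + c²) (third MP moment). With σ² = 8 (so σ⁶ = 512) and c = 14/21 = 0.666667: E[X³] = 512 · (1 + 3·0.666667 + (0.666667)²) = 512 · 3.444444.

So E[X^3] = 1763.555556.


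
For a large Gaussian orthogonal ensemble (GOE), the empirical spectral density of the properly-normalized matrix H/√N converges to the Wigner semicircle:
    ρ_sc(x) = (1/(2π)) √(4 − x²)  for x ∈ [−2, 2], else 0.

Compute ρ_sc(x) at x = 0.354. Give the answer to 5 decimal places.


ρ_sc(x) = (1/(2π)) √(4 − x²). With x = 0.354:
  4 − x² = 4 − (0.354)² = 4 − 0.125316 = 3.874684.
  √(4 − x²) = 1.968422.
  1/(2π) = 0.159155.
  ρ_sc(0.354) = 0.159155 · 1.968422 = 0.313284.

Rounded to 5 decimal places: ρ_sc(0.354) ≈ 0.31328.


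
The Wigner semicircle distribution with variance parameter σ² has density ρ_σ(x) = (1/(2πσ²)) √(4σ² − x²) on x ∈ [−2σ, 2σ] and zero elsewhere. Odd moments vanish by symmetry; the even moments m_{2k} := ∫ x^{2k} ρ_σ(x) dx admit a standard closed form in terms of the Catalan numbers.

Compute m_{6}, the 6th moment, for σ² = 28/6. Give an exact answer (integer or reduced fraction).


By the scaled semicircle moment identity, m_{2k} = σ^{2k} · C_k with k = 3.
C_3 = (1/(k+1)) · C(2k, k) = (1/4) · C(6, 3) = (1/4) · 20 = 5.
σ^{2k} = (σ²)^k = (28/6)^3 = 2744/27.

Therefore m_{6} = σ^{6} · C_3 = (2744/27) · 5 = 13720/27.


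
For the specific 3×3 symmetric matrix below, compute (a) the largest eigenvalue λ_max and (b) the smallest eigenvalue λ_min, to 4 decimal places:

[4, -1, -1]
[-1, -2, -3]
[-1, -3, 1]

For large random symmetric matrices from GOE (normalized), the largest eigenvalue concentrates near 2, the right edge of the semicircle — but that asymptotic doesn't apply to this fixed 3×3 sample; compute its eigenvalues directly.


Since M is real symmetric, all three eigenvalues are real; they are the roots of det(λI − M) = λ³ − (tr M) λ² + s λ − det M, where s is the sum of the principal 2×2 minors.
tr M = 4 + (-2) + 1 = 3.
s = (4·(-2) − (-1)²) + (4·1 − (-1)²) + ((-2)·1 − (-3)²) = -9 + 3 + (-11) = -17.
det M (expand along row 1) = 4·(-11) − (-1)·(-4) + (-1)·1 = -49.
Characteristic polynomial: λ³ − 3λ² − 17λ + 49 = 0.
Substitute λ = y + (tr M)/3 = y + 1.000000 to remove the quadratic term: y³ + p·y + q = 0 with p = s − (tr M)²/3 = -20.000000 and q = −2(tr M)³/27 + (tr M)·s/3 − det M = 30.000000.
Three real roots ⇒ use the trigonometric (Viète) form: r = 2√(−p/3) = 5.163978, φ = arccos(3q/(p·r)) = arccos(-0.871421) = 2.628889 rad.
y_k = r·cos(φ/3 − 2πk/3) for k = 0, 1, 2 gives y = 3.304953, 1.783795, -5.088748.
λ_k = y_k + 1.000000 gives λ = 4.3050, 2.7838, -4.0887 (check: the sum is 3.0000 = tr M).

Hence λ_max = 4.3050 and λ_min = -4.0887.


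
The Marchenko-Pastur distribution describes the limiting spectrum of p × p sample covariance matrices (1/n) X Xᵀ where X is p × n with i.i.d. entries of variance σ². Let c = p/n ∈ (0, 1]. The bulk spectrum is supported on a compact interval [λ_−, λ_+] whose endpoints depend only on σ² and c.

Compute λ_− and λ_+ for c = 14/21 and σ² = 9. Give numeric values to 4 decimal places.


c = 14/21 = 0.666667; √c = 0.816497.
λ_− = σ² (1 − √c)² = 9 · (1 − 0.816497)² = 9 · (0.183503)² = 0.303062.
λ_+ = σ² (1 + √c)² = 9 · (1 + 0.816497)² = 9 · (1.816497)² = 29.696938.

Rounded to 4 decimal places: λ_− ≈ 0.3031, λ_+ ≈ 29.6969.


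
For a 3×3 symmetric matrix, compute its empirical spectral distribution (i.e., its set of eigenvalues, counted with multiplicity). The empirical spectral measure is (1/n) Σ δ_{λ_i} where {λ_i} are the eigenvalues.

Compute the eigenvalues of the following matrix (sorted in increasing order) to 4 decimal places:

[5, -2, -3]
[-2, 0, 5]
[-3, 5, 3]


Since M is real symmetric, all three eigenvalues are real; they are the roots of det(λI − M) = λ³ − (tr M) λ² + s λ − det M, where s is the sum of the principal 2×2 minors.
tr M = 5 + 0 + 3 = 8.
s = (5·0 − (-2)²) + (5·3 − (-3)²) + (0·3 − 5²) = -4 + 6 + (-25) = -23.
det M (expand along row 1) = 5·(-25) − (-2)·9 + (-3)·(-10) = -77.
Characteristic polynomial: λ³ − 8λ² − 23λ + 77 = 0.
Substitute λ = y + (tr M)/3 = y + 2.666667 to remove the quadratic term: y³ + p·y + q = 0 with p = s − (tr M)²/3 = -44.333333 and q = −2(tr M)³/27 + (tr M)·s/3 − det M = -22.259259.
Three real roots ⇒ use the trigonometric (Viète) form: r = 2√(−p/3) = 7.688375, φ = arccos(3q/(p·r)) = arccos(0.195915) = 1.373606 rad.
y_k = r·cos(φ/3 − 2πk/3) for k = 0, 1, 2 gives y = 6.896447, -0.504993, -6.391453.
λ_k = y_k + 2.666667 gives λ = 9.5631, 2.1617, -3.7248 (check: the sum is 8.0000 = tr M).

Eigenvalues sorted in increasing order: [-3.7248, 2.1617, 9.5631].


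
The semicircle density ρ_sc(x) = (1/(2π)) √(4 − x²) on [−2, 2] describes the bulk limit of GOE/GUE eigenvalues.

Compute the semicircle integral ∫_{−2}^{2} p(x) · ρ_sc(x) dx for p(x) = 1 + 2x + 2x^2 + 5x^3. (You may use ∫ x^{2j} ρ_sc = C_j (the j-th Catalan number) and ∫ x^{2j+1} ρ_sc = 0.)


Write p(x) = Σ a_i x^i, split into monomials and integrate each against ρ_sc separately.
Using ∫ x^{2j} ρ_sc = C_j = (1/(j+1)) C(2j, j) (Catalan numbers) and ∫ x^{2j+1} ρ_sc = 0 (odd monomials vanish by symmetry):
  i = 0 (even): a_0 · C_{0} = 1 · 1 = 1
  i = 1 (odd): ∫ x^1 ρ_sc = 0 (vanishes)
  i = 2 (even): a_2 · C_{1} = 2 · 1 = 2
  i = 3 (odd): ∫ x^3 ρ_sc = 0 (vanishes)

Summing the contributions: ∫_{−2}^{2} p(x) ρ_sc(x) dx = 1 + 2 = 3.


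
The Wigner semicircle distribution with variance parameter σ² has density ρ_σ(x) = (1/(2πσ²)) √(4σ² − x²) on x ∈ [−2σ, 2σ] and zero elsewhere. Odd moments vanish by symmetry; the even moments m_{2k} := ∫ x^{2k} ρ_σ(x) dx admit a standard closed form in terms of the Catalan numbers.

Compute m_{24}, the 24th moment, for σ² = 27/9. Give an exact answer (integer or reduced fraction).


By the scaled semicircle moment identity, m_{2k} = σ^{2k} · C_k with k = 12.
C_12 = (1/(k+1)) · C(2k, k) = (1/13) · C(24, 12) = (1/13) · 2704156 = 208012.
σ^{2k} = (σ²)^k = (27/9)^12 = 531441.

Therefore m_{24} = σ^{24} · C_12 = 531441 · 208012 = 110546105292.


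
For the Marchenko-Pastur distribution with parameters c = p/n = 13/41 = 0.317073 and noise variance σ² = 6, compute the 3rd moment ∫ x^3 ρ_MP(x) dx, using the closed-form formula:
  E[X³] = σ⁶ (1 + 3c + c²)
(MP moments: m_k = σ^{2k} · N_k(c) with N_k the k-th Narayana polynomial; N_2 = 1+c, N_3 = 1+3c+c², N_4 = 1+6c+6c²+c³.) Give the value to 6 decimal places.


E[X³] = σ⁶ (1 + 3c + c²) (third MP moment). With σ² = 6 (so σ⁶ = 216) and c = 13/41 = 0.317073: E[X³] = 216 · (1 + 3·0.317073 + (0.317073)²) = 216 · 2.051755.

So E[X^3] = 443.179060.


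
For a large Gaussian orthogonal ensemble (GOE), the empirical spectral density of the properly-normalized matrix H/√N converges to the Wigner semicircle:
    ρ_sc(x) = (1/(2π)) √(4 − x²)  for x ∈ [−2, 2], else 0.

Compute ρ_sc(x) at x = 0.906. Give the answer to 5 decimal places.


ρ_sc(x) = (1/(2π)) √(4 − x²). With x = 0.906:
  4 − x² = 4 − (0.906)² = 4 − 0.820836 = 3.179164.
  √(4 − x²) = 1.783021.
  1/(2π) = 0.159155.
  ρ_sc(0.906) = 0.159155 · 1.783021 = 0.283777.

Rounded to 5 decimal places: ρ_sc(0.906) ≈ 0.28378.


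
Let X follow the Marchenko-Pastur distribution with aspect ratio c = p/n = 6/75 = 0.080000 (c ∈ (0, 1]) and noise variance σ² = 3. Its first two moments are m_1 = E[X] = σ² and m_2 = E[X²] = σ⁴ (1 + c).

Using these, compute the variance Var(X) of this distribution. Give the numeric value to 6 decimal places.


m_1 = E[X] = σ² = 3, so m_1² = 9.
m_2 = E[X²] = σ⁴ (1 + c) = 9 · (1 + 0.080000) = 9 · 1.080000 = 9.720000.
(Note m_2 − m_1² simplifies to c · σ⁴ = 0.080000 · 9.)

Var(X) = m_2 − m_1² = 9.720000 − 9 = 0.720000.


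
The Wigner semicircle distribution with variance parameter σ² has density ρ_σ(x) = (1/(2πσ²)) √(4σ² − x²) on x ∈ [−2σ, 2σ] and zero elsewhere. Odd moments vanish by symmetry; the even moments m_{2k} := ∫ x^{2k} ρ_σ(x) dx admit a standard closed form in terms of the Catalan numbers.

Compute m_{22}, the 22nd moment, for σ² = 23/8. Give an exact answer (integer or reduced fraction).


By the scaled semicircle moment identity, m_{2k} = σ^{2k} · C_k with k = 11.
C_11 = (1/(k+1)) · C(2k, k) = (1/12) · C(22, 11) = (1/12) · 705432 = 58786.
σ^{2k} = (σ²)^k = (23/8)^11 = 952809757913927/8589934592.

Therefore m_{22} = σ^{22} · C_11 = (952809757913927/8589934592) · 58786 = 28005937214364056311/4294967296.


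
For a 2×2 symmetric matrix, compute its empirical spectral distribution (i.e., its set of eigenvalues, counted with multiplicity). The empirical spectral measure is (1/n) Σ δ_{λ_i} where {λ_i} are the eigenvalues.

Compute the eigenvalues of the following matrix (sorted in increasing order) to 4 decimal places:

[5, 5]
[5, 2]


Since M is real symmetric, both eigenvalues are real; they are the roots of det(λI − M) = λ² − (tr M) λ + det M.
tr M = 5 + 2 = 7.
det M = 5·2 − 5² = 10 − 25 = -15.
Characteristic polynomial: λ² − 7λ − 15 = 0.
Discriminant Δ = (tr M)² − 4·det M = 49 − (-60) = 109; √Δ = 10.440307.
λ = (tr M ± √Δ)/2 = (7 ± 10.440307)/2, giving (tr M − √Δ)/2 = -1.7202 and (tr M + √Δ)/2 = 8.7202.

Eigenvalues sorted in increasing order: [-1.7202, 8.7202].
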